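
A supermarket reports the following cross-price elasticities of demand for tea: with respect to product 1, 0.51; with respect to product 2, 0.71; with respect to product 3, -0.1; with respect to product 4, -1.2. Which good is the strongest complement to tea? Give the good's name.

product 4

Complements have ε < 0. The most negative value is -1.2 (product 4).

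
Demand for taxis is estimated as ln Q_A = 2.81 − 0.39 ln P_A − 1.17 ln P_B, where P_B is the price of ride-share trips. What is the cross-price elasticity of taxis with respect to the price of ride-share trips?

In a log-linear (constant-elasticity) demand function, the coefficient on ln P_B is the cross-price elasticity.
ε = -1.17. Negative, so taxis and ride-share trips are complements.

-1.17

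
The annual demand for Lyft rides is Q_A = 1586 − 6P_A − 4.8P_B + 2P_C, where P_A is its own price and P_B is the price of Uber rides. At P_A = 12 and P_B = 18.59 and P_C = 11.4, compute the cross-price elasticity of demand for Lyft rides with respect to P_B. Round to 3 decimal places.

At P_A = 12 and P_B = 18.59 and P_C = 11.4: Q_A = 1447.568.
∂Q_A/∂P_B = -4.8.
ε = (∂Q_A/∂P_B)(P_B/Q_A) = -4.8 × (18.59/1447.568) ≈ -0.062.
Since ε < 0, Lyft rides and Uber rides are complements.

-0.062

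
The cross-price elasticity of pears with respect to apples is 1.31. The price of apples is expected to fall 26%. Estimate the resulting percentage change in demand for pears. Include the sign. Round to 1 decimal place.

-34.1%

%ΔQ ≈ ε × %ΔP of apples = 1.31 × (-26%) = -34.1%.
Demand for pears falls by about 34.1%.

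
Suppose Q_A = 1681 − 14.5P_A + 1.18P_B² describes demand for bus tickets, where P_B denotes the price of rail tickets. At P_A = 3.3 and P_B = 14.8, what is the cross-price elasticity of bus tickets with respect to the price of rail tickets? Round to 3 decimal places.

0.273

At P_A = 3.3 and P_B = 14.8: Q_A = 1891.617.
∂Q_A/∂P_B = 2.36P_B = 2.36(14.8) = 34.9280.
ε = (∂Q_A/∂P_B)(P_B/Q_A) = 34.9280 × (14.8/1891.617) ≈ 0.273.
ε > 0: substitutes.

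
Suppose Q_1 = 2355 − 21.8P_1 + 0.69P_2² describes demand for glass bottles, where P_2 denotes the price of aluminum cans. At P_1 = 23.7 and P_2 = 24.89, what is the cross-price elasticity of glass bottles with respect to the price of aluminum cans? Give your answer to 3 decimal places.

At P_1 = 23.7 and P_2 = 24.89: Q_1 = 2265.803.
∂Q_1/∂P_2 = 1.38P_2 = 1.38(24.89) = 34.3482.
ε = (∂Q_1/∂P_2)(P_2/Q_1) = 34.3482 × (24.89/2265.803) ≈ 0.377.
ε > 0: substitutes.

0.377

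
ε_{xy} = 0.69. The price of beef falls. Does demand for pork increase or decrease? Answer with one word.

decrease

ε > 0 and the price of beef falls, so the quantity of pork moves in the same direction: it decreases.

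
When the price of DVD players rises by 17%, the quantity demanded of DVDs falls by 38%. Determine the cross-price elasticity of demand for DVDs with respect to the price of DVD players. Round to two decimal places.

ε = (%ΔQ of DVDs) / (%ΔP of DVD players) = (-38%) / (17%) ≈ -2.24.
Negative cross-price elasticity: complements.

-2.24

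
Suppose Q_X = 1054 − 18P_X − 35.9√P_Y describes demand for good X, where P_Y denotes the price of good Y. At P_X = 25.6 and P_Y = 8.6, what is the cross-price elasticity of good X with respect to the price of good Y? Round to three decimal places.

-0.108

At P_X = 25.6 and P_Y = 8.6: Q_X = 487.921.
∂Q_X/∂P_Y = -35.9/(2√P_Y) = -35.9/(2√8.6) = -6.1209.
ε = (∂Q_X/∂P_Y)(P_Y/Q_X) = -6.1209 × (8.6/487.921) ≈ -0.108.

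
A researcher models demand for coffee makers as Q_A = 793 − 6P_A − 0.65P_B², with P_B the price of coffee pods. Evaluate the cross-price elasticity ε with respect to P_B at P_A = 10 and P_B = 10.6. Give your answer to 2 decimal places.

-0.22

At P_A = 10 and P_B = 10.6: Q_A = 659.966.
∂Q_A/∂P_B = -1.3P_B = -1.3(10.6) = -13.7800.
ε = (∂Q_A/∂P_B)(P_B/Q_A) = -13.7800 × (10.6/659.966) ≈ -0.22.
ε < 0: complements.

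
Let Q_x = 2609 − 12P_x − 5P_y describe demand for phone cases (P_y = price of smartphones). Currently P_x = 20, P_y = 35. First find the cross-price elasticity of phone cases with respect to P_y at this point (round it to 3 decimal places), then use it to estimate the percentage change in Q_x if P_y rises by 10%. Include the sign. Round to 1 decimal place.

At P_x = 20, P_y = 35: Q_x = 2194.
∂Q_x/∂P_y = -5.
ε = (∂Q_x/∂P_y)(P_y/Q_x) = -5.0000 × 35/2194 ≈ -0.080.
%ΔQ_x ≈ ε × %ΔP_y = -0.080 × (10%) = -0.8%.

-0.8%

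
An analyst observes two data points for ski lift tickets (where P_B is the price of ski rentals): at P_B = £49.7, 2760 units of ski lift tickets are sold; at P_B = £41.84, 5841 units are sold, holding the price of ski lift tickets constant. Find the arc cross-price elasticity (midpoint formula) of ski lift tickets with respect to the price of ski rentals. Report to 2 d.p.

ΔQ_A = 5841 − 2760 = 3081; ΔP_B = 41.84 − 49.7 = -7.86.
Midpoints: Q̄_A = 4300.5, P̄_B = 45.77.
ε = (ΔQ_A/Q̄_A)/(ΔP_B/P̄_B) = (3081/4300.5)/(-7.86/45.77) ≈ -4.17.
ε < 0: ski lift tickets and ski rentals are complements.

-4.17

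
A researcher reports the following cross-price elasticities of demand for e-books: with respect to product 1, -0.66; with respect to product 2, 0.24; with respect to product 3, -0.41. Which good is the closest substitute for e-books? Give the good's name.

Substitutes have ε > 0. Among the positive values, 0.24 (product 2) is largest.

product 2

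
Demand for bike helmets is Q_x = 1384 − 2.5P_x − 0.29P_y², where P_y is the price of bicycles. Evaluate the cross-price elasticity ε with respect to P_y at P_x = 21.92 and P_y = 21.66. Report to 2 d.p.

At P_x = 21.92 and P_y = 21.66: Q_x = 1193.145.
∂Q_x/∂P_y = -0.58P_y = -0.58(21.66) = -12.5628.
ε = (∂Q_x/∂P_y)(P_y/Q_x) = -12.5628 × (21.66/1193.145) ≈ -0.23.

-0.23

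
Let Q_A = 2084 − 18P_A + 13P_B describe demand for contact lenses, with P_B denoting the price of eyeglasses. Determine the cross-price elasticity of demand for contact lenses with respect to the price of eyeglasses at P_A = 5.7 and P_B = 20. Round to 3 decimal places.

At P_A = 5.7 and P_B = 20: Q_A = 2241.4.
∂Q_A/∂P_B = 13.
ε = (∂Q_A/∂P_B)(P_B/Q_A) = 13 × (20/2241.4) ≈ 0.116.
Since ε > 0, contact lenses and eyeglasses are substitutes.

0.116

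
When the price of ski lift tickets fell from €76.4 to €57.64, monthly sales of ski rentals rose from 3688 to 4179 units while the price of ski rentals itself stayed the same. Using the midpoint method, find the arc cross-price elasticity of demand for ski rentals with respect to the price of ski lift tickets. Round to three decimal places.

-0.446

ΔQ_A = 4179 − 3688 = 491; ΔP_B = 57.64 − 76.4 = -18.76.
Midpoints: Q̄_A = 3933.5, P̄_B = 67.02.
ε = (ΔQ_A/Q̄_A)/(ΔP_B/P̄_B) = (491/3933.5)/(-18.76/67.02) ≈ -0.446.
ε < 0: ski rentals and ski lift tickets are complements.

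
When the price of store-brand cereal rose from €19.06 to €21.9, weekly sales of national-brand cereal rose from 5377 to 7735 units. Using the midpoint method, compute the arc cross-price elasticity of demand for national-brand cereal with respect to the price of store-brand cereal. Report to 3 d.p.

2.594

ΔQ_A = 7735 − 5377 = 2358; ΔP_B = 21.9 − 19.06 = 2.84.
Midpoints: Q̄_A = 6556.0, P̄_B = 20.48.
ε = (ΔQ_A/Q̄_A)/(ΔP_B/P̄_B) = (2358/6556.0)/(2.84/20.48) ≈ 2.594.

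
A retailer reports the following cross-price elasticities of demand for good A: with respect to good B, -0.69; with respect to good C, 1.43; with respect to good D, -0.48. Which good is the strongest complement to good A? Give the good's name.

good B

Complements have ε < 0. The most negative value is -0.69 (good B).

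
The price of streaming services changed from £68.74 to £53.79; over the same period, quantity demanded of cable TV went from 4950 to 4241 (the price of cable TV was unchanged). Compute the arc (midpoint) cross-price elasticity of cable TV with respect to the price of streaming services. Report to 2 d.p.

0.63

ΔQ_A = 4241 − 4950 = -709; ΔP_B = 53.79 − 68.74 = -14.95.
Midpoints: Q̄_A = 4595.5, P̄_B = 61.27.
ε = (ΔQ_A/Q̄_A)/(ΔP_B/P̄_B) = (-709/4595.5)/(-14.95/61.27) ≈ 0.63.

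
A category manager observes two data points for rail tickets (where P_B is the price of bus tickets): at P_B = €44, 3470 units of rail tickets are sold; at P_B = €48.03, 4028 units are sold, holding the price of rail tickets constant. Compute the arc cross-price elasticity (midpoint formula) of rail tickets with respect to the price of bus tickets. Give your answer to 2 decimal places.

1.70

ΔQ_A = 4028 − 3470 = 558; ΔP_B = 48.03 − 44 = 4.03.
Midpoints: Q̄_A = 3749.0, P̄_B = 46.02.
ε = (ΔQ_A/Q̄_A)/(ΔP_B/P̄_B) = (558/3749.0)/(4.03/46.02) ≈ 1.70.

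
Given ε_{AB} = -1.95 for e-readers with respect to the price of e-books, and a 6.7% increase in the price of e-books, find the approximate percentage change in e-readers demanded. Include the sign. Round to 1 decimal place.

%ΔQ ≈ ε × %ΔP of e-books = -1.95 × (6.7%) = -13.1%.
Demand for e-readers falls by about 13.1%.

-13.1%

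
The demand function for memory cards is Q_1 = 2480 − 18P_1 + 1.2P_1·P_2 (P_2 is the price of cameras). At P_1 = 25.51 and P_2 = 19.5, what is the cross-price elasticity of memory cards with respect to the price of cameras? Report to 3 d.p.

0.228

At P_1 = 25.51 and P_2 = 19.5: Q_1 = 2617.754.
∂Q_1/∂P_2 = 1.2P_1 = 1.2(25.51) = 30.6120.
ε = (∂Q_1/∂P_2)(P_2/Q_1) = 30.6120 × (19.5/2617.754) ≈ 0.228.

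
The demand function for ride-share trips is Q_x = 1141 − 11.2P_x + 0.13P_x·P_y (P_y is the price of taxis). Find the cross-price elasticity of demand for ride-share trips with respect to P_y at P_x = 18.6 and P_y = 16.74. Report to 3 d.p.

0.042

At P_x = 18.6 and P_y = 16.74: Q_x = 973.157.
∂Q_x/∂P_y = 0.13P_x = 0.13(18.6) = 2.4180.
ε = (∂Q_x/∂P_y)(P_y/Q_x) = 2.4180 × (16.74/973.157) ≈ 0.042.
ε > 0: substitutes.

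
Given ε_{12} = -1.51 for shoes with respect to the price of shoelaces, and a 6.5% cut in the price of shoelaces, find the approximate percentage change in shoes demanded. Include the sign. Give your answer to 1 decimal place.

%ΔQ ≈ ε × %ΔP of shoelaces = -1.51 × (-6.5%) = 9.8%.
Demand for shoes rises by about 9.8%.

9.8%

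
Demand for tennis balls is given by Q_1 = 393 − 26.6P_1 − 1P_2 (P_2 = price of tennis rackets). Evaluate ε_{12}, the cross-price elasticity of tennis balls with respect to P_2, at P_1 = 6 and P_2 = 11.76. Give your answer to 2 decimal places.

At P_1 = 6 and P_2 = 11.76: Q_1 = 221.64.
∂Q_1/∂P_2 = -1.
ε = (∂Q_1/∂P_2)(P_2/Q_1) = -1 × (11.76/221.64) ≈ -0.05.

-0.05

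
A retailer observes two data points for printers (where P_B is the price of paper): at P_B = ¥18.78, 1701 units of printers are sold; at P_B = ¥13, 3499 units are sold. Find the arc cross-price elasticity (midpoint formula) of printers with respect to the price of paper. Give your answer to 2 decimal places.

-1.90

ΔQ_A = 3499 − 1701 = 1798; ΔP_B = 13 − 18.78 = -5.78.
Midpoints: Q̄_A = 2600.0, P̄_B = 15.89.
ε = (ΔQ_A/Q̄_A)/(ΔP_B/P̄_B) = (1798/2600.0)/(-5.78/15.89) ≈ -1.90.
ε < 0: printers and paper are complements.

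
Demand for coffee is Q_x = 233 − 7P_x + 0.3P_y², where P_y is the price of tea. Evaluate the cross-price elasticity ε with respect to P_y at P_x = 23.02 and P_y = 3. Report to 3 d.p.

0.072

At P_x = 23.02 and P_y = 3: Q_x = 74.56.
∂Q_x/∂P_y = 0.6P_y = 0.6(3) = 1.8000.
ε = (∂Q_x/∂P_y)(P_y/Q_x) = 1.8000 × (3/74.56) ≈ 0.072.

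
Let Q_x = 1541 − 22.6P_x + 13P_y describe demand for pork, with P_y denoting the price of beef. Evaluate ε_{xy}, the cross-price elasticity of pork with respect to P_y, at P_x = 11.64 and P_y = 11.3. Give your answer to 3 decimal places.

0.103

At P_x = 11.64 and P_y = 11.3: Q_x = 1424.836.
∂Q_x/∂P_y = 13.
ε = (∂Q_x/∂P_y)(P_y/Q_x) = 13 × (11.3/1424.836) ≈ 0.103.
Since ε > 0, pork and beef are substitutes.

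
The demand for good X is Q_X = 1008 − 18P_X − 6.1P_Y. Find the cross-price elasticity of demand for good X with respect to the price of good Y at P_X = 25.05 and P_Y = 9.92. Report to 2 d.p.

At P_X = 25.05 and P_Y = 9.92: Q_X = 496.588.
∂Q_X/∂P_Y = -6.1.
ε = (∂Q_X/∂P_Y)(P_Y/Q_X) = -6.1 × (9.92/496.588) ≈ -0.12.
Since ε < 0, good X and good Y are complements.

-0.12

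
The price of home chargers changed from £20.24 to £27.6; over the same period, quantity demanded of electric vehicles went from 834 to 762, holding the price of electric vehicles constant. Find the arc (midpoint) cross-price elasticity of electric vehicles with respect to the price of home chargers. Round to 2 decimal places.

ΔQ_A = 762 − 834 = -72; ΔP_B = 27.6 − 20.24 = 7.36.
Midpoints: Q̄_A = 798.0, P̄_B = 23.92.
ε = (ΔQ_A/Q̄_A)/(ΔP_B/P̄_B) = (-72/798.0)/(7.36/23.92) ≈ -0.29.
ε < 0: electric vehicles and home chargers are complements.

-0.29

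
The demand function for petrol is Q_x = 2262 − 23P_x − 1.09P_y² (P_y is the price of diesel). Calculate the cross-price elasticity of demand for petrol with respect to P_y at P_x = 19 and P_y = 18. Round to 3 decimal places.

At P_x = 19 and P_y = 18: Q_x = 1471.84.
∂Q_x/∂P_y = -2.18P_y = -2.18(18) = -39.2400.
ε = (∂Q_x/∂P_y)(P_y/Q_x) = -39.2400 × (18/1471.84) ≈ -0.480.

-0.480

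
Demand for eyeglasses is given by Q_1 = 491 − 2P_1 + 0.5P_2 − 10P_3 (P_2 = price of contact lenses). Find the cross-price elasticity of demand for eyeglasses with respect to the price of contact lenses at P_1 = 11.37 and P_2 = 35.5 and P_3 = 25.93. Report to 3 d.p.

0.078

At P_1 = 11.37 and P_2 = 35.5 and P_3 = 25.93: Q_1 = 226.71.
∂Q_1/∂P_2 = 0.5.
ε = (∂Q_1/∂P_2)(P_2/Q_1) = 0.5 × (35.5/226.71) ≈ 0.078.
Since ε > 0, eyeglasses and contact lenses are substitutes.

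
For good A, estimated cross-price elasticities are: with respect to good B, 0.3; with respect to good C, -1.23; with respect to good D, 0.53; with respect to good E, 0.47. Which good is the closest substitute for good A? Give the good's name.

good D

Substitutes have ε > 0. Among the positive values, 0.53 (good D) is largest.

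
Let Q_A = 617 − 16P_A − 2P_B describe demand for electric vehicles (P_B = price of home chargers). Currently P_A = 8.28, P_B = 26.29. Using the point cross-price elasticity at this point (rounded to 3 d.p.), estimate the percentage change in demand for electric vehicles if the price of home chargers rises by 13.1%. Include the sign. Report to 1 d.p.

At P_A = 8.28, P_B = 26.29: Q_A = 431.94.
∂Q_A/∂P_B = -2.
ε = (∂Q_A/∂P_B)(P_B/Q_A) = -2.0000 × 26.29/431.94 ≈ -0.122.
%ΔQ_A ≈ ε × %ΔP_B = -0.122 × (13.1%) = -1.6%.

-1.6%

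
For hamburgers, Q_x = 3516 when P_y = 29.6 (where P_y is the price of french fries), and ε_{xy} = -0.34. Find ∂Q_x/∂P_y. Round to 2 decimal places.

ε = (∂Q_x/∂P_y)·(P_y/Q_x) ⇒ ∂Q_x/∂P_y = ε·Q_x/P_y = -0.34 × 3516/29.6 ≈ -40.39.

-40.39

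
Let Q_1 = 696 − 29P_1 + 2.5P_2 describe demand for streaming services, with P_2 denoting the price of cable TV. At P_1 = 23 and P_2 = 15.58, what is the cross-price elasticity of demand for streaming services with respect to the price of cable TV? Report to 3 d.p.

At P_1 = 23 and P_2 = 15.58: Q_1 = 67.95.
∂Q_1/∂P_2 = 2.5.
ε = (∂Q_1/∂P_2)(P_2/Q_1) = 2.5 × (15.58/67.95) ≈ 0.573.
Since ε > 0, streaming services and cable TV are substitutes.

0.573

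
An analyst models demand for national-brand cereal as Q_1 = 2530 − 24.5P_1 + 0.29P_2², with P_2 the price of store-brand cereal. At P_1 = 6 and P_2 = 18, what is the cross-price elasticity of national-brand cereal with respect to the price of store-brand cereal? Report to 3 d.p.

0.076

At P_1 = 6 and P_2 = 18: Q_1 = 2476.96.
∂Q_1/∂P_2 = 0.58P_2 = 0.58(18) = 10.4400.
ε = (∂Q_1/∂P_2)(P_2/Q_1) = 10.4400 × (18/2476.96) ≈ 0.076.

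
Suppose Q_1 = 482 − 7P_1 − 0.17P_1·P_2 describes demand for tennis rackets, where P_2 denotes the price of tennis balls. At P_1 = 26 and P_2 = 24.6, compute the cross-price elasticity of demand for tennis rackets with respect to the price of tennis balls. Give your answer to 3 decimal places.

At P_1 = 26 and P_2 = 24.6: Q_1 = 191.268.
∂Q_1/∂P_2 = -0.17P_1 = -0.17(26) = -4.4200.
ε = (∂Q_1/∂P_2)(P_2/Q_1) = -4.4200 × (24.6/191.268) ≈ -0.568.
ε < 0: complements.

-0.568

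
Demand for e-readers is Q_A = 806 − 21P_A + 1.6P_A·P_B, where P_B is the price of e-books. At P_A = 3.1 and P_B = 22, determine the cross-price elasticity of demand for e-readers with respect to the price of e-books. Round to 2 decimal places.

At P_A = 3.1 and P_B = 22: Q_A = 850.02.
∂Q_A/∂P_B = 1.6P_A = 1.6(3.1) = 4.9600.
ε = (∂Q_A/∂P_B)(P_B/Q_A) = 4.9600 × (22/850.02) ≈ 0.13.

0.13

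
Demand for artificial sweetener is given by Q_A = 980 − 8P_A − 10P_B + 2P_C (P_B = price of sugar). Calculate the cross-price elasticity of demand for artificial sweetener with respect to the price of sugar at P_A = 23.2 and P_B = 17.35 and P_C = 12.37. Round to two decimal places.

-0.27

At P_A = 23.2 and P_B = 17.35 and P_C = 12.37: Q_A = 645.64.
∂Q_A/∂P_B = -10.
ε = (∂Q_A/∂P_B)(P_B/Q_A) = -10 × (17.35/645.64) ≈ -0.27.
Since ε < 0, artificial sweetener and sugar are complements.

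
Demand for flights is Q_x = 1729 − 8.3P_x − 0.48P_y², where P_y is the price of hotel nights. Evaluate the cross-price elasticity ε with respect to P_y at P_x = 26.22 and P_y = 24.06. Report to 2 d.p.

At P_x = 26.22 and P_y = 24.06: Q_x = 1233.510.
∂Q_x/∂P_y = -0.96P_y = -0.96(24.06) = -23.0976.
ε = (∂Q_x/∂P_y)(P_y/Q_x) = -23.0976 × (24.06/1233.510) ≈ -0.45.

-0.45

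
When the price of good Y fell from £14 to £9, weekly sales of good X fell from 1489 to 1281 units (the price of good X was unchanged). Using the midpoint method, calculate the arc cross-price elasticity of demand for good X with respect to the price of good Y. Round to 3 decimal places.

ΔQ_X = 1281 − 1489 = -208; ΔP_Y = 9 − 14 = -5.
Midpoints: Q̄_X = 1385.0, P̄_Y = 11.50.
ε = (ΔQ_X/Q̄_X)/(ΔP_Y/P̄_Y) = (-208/1385.0)/(-5/11.50) ≈ 0.345.

0.345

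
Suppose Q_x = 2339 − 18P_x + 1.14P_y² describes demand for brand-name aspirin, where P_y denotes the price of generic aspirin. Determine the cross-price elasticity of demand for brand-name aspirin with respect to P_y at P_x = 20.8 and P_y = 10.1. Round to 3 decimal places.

At P_x = 20.8 and P_y = 10.1: Q_x = 2080.891.
∂Q_x/∂P_y = 2.28P_y = 2.28(10.1) = 23.0280.
ε = (∂Q_x/∂P_y)(P_y/Q_x) = 23.0280 × (10.1/2080.891) ≈ 0.112.

0.112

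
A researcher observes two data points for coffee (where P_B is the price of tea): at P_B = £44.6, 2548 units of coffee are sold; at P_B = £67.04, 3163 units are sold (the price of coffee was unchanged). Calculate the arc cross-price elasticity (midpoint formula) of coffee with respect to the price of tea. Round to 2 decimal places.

ΔQ_A = 3163 − 2548 = 615; ΔP_B = 67.04 − 44.6 = 22.44.
Midpoints: Q̄_A = 2855.5, P̄_B = 55.82.
ε = (ΔQ_A/Q̄_A)/(ΔP_B/P̄_B) = (615/2855.5)/(22.44/55.82) ≈ 0.54.

0.54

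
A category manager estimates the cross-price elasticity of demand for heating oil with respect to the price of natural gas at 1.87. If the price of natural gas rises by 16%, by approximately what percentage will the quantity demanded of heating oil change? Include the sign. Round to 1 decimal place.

%ΔQ ≈ ε × %ΔP of natural gas = 1.87 × (16%) = 29.9%.

29.9%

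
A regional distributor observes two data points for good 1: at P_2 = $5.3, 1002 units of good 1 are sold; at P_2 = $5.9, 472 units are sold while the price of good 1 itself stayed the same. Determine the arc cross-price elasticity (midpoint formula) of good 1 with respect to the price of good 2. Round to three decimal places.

-6.712

ΔQ_1 = 472 − 1002 = -530; ΔP_2 = 5.9 − 5.3 = 0.6.
Midpoints: Q̄_1 = 737.0, P̄_2 = 5.60.
ε = (ΔQ_1/Q̄_1)/(ΔP_2/P̄_2) = (-530/737.0)/(0.6/5.60) ≈ -6.712.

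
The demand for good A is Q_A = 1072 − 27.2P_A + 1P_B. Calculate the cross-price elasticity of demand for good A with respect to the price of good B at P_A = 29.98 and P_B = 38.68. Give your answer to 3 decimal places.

0.131

At P_A = 29.98 and P_B = 38.68: Q_A = 295.224.
∂Q_A/∂P_B = 1.
ε = (∂Q_A/∂P_B)(P_B/Q_A) = 1 × (38.68/295.224) ≈ 0.131.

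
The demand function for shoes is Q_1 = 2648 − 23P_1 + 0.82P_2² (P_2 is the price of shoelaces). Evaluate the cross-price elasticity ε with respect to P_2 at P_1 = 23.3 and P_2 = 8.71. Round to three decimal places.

0.057

At P_1 = 23.3 and P_2 = 8.71: Q_1 = 2174.309.
∂Q_1/∂P_2 = 1.64P_2 = 1.64(8.71) = 14.2844.
ε = (∂Q_1/∂P_2)(P_2/Q_1) = 14.2844 × (8.71/2174.309) ≈ 0.057.
ε > 0: substitutes.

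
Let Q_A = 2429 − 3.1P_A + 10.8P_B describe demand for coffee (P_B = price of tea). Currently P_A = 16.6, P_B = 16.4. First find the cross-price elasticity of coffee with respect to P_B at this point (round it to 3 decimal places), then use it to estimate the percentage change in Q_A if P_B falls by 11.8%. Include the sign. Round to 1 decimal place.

At P_A = 16.6, P_B = 16.4: Q_A = 2554.66.
∂Q_A/∂P_B = 10.8.
ε = (∂Q_A/∂P_B)(P_B/Q_A) = 10.8000 × 16.4/2554.66 ≈ 0.069.
%ΔQ_A ≈ ε × %ΔP_B = 0.069 × (-11.8%) = -0.8%.

-0.8%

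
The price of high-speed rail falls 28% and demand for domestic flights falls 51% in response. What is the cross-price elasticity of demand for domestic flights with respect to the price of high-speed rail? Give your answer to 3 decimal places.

ε = (%ΔQ of domestic flights) / (%ΔP of high-speed rail) = (-51%) / (-28%) ≈ 1.821.
Positive cross-price elasticity: substitutes.

1.821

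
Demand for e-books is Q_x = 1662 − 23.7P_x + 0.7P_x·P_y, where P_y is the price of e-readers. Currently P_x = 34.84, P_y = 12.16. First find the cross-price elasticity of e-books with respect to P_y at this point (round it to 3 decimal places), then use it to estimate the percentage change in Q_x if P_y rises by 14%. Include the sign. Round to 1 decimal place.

3.7%

At P_x = 34.84, P_y = 12.16: Q_x = 1132.850.
∂Q_x/∂P_y = 0.7P_x = 24.3880.
ε = (∂Q_x/∂P_y)(P_y/Q_x) = 24.3880 × 12.16/1132.850 ≈ 0.262.
%ΔQ_x ≈ ε × %ΔP_y = 0.262 × (14%) = 3.7%.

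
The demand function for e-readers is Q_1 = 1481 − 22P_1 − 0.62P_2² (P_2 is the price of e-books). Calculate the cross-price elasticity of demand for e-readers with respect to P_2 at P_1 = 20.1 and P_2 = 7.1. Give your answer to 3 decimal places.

At P_1 = 20.1 and P_2 = 7.1: Q_1 = 1007.546.
∂Q_1/∂P_2 = -1.24P_2 = -1.24(7.1) = -8.8040.
ε = (∂Q_1/∂P_2)(P_2/Q_1) = -8.8040 × (7.1/1007.546) ≈ -0.062.
ε < 0: complements.

-0.062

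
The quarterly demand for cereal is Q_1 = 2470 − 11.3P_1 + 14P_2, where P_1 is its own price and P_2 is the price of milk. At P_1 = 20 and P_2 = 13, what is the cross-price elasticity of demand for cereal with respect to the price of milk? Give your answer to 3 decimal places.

At P_1 = 20 and P_2 = 13: Q_1 = 2426.
∂Q_1/∂P_2 = 14.
ε = (∂Q_1/∂P_2)(P_2/Q_1) = 14 × (13/2426) ≈ 0.075.
Since ε > 0, cereal and milk are substitutes.

0.075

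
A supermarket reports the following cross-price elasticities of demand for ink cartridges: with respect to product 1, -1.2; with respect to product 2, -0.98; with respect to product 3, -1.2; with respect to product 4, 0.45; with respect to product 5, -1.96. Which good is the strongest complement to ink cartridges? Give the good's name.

product 5

Complements have ε < 0. The most negative value is -1.96 (product 5).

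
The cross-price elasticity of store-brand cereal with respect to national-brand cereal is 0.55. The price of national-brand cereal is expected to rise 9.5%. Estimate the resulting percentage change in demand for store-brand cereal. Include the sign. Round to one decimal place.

5.2%

%ΔQ ≈ ε × %ΔP of national-brand cereal = 0.55 × (9.5%) = 5.2%.
Demand for store-brand cereal rises by about 5.2%.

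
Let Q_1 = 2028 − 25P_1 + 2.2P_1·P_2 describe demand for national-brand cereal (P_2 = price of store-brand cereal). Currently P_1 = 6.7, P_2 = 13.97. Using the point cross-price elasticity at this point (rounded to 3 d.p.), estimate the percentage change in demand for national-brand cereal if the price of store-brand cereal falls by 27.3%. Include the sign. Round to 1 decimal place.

At P_1 = 6.7, P_2 = 13.97: Q_1 = 2066.418.
∂Q_1/∂P_2 = 2.2P_1 = 14.7400.
ε = (∂Q_1/∂P_2)(P_2/Q_1) = 14.7400 × 13.97/2066.418 ≈ 0.100.
%ΔQ_1 ≈ ε × %ΔP_2 = 0.100 × (-27.3%) = -2.7%.

-2.7%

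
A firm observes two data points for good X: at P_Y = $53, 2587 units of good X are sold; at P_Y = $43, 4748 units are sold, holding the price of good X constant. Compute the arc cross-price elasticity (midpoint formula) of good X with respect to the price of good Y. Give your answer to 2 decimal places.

ΔQ_X = 4748 − 2587 = 2161; ΔP_Y = 43 − 53 = -10.
Midpoints: Q̄_X = 3667.5, P̄_Y = 48.00.
ε = (ΔQ_X/Q̄_X)/(ΔP_Y/P̄_Y) = (2161/3667.5)/(-10/48.00) ≈ -2.83.
ε < 0: good X and good Y are complements.

-2.83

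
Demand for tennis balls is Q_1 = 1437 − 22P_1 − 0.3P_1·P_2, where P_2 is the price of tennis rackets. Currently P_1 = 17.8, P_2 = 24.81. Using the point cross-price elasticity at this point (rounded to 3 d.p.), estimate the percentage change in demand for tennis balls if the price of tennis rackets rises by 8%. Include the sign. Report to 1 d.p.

-1.2%

At P_1 = 17.8, P_2 = 24.81: Q_1 = 912.915.
∂Q_1/∂P_2 = -0.3P_1 = -5.3400.
ε = (∂Q_1/∂P_2)(P_2/Q_1) = -5.3400 × 24.81/912.915 ≈ -0.145.
%ΔQ_1 ≈ ε × %ΔP_2 = -0.145 × (8%) = -1.2%.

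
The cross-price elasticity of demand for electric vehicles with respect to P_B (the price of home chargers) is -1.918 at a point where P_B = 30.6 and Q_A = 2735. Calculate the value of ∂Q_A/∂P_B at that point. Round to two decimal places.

ε = (∂Q_A/∂P_B)·(P_B/Q_A) ⇒ ∂Q_A/∂P_B = ε·Q_A/P_B = -1.918 × 2735/30.6 ≈ -171.43.

-171.43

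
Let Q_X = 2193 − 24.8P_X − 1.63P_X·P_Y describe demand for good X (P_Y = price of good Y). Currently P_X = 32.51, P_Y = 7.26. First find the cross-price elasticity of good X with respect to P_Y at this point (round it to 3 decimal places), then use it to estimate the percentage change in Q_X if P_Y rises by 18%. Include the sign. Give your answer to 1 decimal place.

-6.9%

At P_X = 32.51, P_Y = 7.26: Q_X = 1002.035.
∂Q_X/∂P_Y = -1.63P_X = -52.9913.
ε = (∂Q_X/∂P_Y)(P_Y/Q_X) = -52.9913 × 7.26/1002.035 ≈ -0.384.
%ΔQ_X ≈ ε × %ΔP_Y = -0.384 × (18%) = -6.9%.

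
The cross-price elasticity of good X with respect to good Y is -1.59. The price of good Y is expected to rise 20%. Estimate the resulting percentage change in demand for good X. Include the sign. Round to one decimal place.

%ΔQ ≈ ε × %ΔP of good Y = -1.59 × (20%) = -31.8%.

-31.8%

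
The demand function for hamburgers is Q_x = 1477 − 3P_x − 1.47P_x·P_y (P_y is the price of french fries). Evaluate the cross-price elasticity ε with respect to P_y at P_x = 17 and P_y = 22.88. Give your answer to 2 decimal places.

-0.67

At P_x = 17 and P_y = 22.88: Q_x = 854.229.
∂Q_x/∂P_y = -1.47P_x = -1.47(17) = -24.9900.
ε = (∂Q_x/∂P_y)(P_y/Q_x) = -24.9900 × (22.88/854.229) ≈ -0.67.
ε < 0: complements.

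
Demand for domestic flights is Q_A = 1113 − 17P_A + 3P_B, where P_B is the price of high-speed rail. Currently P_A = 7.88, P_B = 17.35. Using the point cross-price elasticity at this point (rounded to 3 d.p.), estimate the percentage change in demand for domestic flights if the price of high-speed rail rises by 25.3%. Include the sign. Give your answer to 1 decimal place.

1.3%

At P_A = 7.88, P_B = 17.35: Q_A = 1031.09.
∂Q_A/∂P_B = 3.
ε = (∂Q_A/∂P_B)(P_B/Q_A) = 3.0000 × 17.35/1031.09 ≈ 0.050.
%ΔQ_A ≈ ε × %ΔP_B = 0.050 × (25.3%) = 1.3%.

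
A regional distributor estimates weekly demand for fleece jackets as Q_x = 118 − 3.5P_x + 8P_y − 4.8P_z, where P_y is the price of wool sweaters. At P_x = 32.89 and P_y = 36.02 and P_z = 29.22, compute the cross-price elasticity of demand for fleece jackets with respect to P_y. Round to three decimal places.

At P_x = 32.89 and P_y = 36.02 and P_z = 29.22: Q_x = 150.789.
∂Q_x/∂P_y = 8.
ε = (∂Q_x/∂P_y)(P_y/Q_x) = 8 × (36.02/150.789) ≈ 1.911.
Since ε > 0, fleece jackets and wool sweaters are substitutes.

1.911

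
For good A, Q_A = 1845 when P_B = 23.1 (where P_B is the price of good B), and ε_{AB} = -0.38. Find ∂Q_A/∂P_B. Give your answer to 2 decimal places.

-30.35

ε = (∂Q_A/∂P_B)·(P_B/Q_A) ⇒ ∂Q_A/∂P_B = ε·Q_A/P_B = -0.38 × 1845/23.1 ≈ -30.35.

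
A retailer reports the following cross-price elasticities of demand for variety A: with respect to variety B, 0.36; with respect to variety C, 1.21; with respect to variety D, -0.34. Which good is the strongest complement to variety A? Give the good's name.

variety D

Complements have ε < 0. The most negative value is -0.34 (variety D).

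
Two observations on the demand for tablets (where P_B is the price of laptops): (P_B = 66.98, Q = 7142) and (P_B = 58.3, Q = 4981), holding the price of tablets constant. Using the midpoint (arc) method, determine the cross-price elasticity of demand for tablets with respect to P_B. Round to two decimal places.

2.57

ΔQ_A = 4981 − 7142 = -2161; ΔP_B = 58.3 − 66.98 = -8.68.
Midpoints: Q̄_A = 6061.5, P̄_B = 62.64.
ε = (ΔQ_A/Q̄_A)/(ΔP_B/P̄_B) = (-2161/6061.5)/(-8.68/62.64) ≈ 2.57.
ε > 0: tablets and laptops are substitutes.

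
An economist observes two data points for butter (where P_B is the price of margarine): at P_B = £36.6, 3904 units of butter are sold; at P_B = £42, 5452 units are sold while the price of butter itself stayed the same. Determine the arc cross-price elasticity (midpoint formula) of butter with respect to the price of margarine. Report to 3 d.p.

ΔQ_A = 5452 − 3904 = 1548; ΔP_B = 42 − 36.6 = 5.4.
Midpoints: Q̄_A = 4678.0, P̄_B = 39.30.
ε = (ΔQ_A/Q̄_A)/(ΔP_B/P̄_B) = (1548/4678.0)/(5.4/39.30) ≈ 2.408.
ε > 0: butter and margarine are substitutes.

2.408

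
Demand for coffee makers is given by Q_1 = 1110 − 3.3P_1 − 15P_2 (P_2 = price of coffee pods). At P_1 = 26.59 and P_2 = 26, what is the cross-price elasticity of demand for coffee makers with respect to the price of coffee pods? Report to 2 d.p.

At P_1 = 26.59 and P_2 = 26: Q_1 = 632.253.
∂Q_1/∂P_2 = -15.
ε = (∂Q_1/∂P_2)(P_2/Q_1) = -15 × (26/632.253) ≈ -0.62.

-0.62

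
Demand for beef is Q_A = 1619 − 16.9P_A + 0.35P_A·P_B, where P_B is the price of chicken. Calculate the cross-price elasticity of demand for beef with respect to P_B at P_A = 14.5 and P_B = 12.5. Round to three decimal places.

At P_A = 14.5 and P_B = 12.5: Q_A = 1437.388.
∂Q_A/∂P_B = 0.35P_A = 0.35(14.5) = 5.0750.
ε = (∂Q_A/∂P_B)(P_B/Q_A) = 5.0750 × (12.5/1437.388) ≈ 0.044.

0.044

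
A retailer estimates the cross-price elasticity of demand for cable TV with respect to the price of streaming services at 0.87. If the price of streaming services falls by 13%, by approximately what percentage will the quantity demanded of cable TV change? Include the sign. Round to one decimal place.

%ΔQ ≈ ε × %ΔP of streaming services = 0.87 × (-13%) = -11.3%.
Demand for cable TV falls by about 11.3%.

-11.3%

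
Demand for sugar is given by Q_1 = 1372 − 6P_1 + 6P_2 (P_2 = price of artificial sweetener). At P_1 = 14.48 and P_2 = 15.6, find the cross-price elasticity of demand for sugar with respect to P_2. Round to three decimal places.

At P_1 = 14.48 and P_2 = 15.6: Q_1 = 1378.72.
∂Q_1/∂P_2 = 6.
ε = (∂Q_1/∂P_2)(P_2/Q_1) = 6 × (15.6/1378.72) ≈ 0.068.

0.068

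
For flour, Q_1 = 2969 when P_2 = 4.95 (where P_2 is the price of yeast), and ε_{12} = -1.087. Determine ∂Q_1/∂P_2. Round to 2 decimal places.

-651.98

ε = (∂Q_1/∂P_2)·(P_2/Q_1) ⇒ ∂Q_1/∂P_2 = ε·Q_1/P_2 = -1.087 × 2969/4.95 ≈ -651.98.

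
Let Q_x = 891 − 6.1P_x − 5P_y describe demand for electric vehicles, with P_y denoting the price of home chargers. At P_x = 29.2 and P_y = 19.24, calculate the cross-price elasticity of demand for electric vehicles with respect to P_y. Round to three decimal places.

At P_x = 29.2 and P_y = 19.24: Q_x = 616.68.
∂Q_x/∂P_y = -5.
ε = (∂Q_x/∂P_y)(P_y/Q_x) = -5 × (19.24/616.68) ≈ -0.156.

-0.156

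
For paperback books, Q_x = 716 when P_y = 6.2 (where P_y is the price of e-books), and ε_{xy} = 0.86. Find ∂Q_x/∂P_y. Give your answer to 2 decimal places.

ε = (∂Q_x/∂P_y)·(P_y/Q_x) ⇒ ∂Q_x/∂P_y = ε·Q_x/P_y = 0.86 × 716/6.2 ≈ 99.32.

99.32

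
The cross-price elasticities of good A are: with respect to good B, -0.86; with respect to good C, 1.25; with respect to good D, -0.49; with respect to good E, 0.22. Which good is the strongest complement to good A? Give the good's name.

Complements have ε < 0. The most negative value is -0.86 (good B).

good B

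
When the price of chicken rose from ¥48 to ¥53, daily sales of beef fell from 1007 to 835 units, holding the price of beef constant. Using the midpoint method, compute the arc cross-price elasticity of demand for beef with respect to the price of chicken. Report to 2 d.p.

ΔQ_A = 835 − 1007 = -172; ΔP_B = 53 − 48 = 5.
Midpoints: Q̄_A = 921.0, P̄_B = 50.50.
ε = (ΔQ_A/Q̄_A)/(ΔP_B/P̄_B) = (-172/921.0)/(5/50.50) ≈ -1.89.
ε < 0: beef and chicken are complements.

-1.89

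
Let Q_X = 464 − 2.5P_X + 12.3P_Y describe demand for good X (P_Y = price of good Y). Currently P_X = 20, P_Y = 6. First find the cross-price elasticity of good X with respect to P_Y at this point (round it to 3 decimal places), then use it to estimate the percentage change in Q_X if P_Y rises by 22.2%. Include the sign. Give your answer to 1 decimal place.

3.4%

At P_X = 20, P_Y = 6: Q_X = 487.8.
∂Q_X/∂P_Y = 12.3.
ε = (∂Q_X/∂P_Y)(P_Y/Q_X) = 12.3000 × 6/487.8 ≈ 0.151.
%ΔQ_X ≈ ε × %ΔP_Y = 0.151 × (22.2%) = 3.4%.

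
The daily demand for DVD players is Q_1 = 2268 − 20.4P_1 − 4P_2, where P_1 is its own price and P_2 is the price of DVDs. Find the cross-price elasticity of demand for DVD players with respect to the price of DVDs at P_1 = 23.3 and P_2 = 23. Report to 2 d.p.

At P_1 = 23.3 and P_2 = 23: Q_1 = 1700.68.
∂Q_1/∂P_2 = -4.
ε = (∂Q_1/∂P_2)(P_2/Q_1) = -4 × (23/1700.68) ≈ -0.05.
Since ε < 0, DVD players and DVDs are complements.

-0.05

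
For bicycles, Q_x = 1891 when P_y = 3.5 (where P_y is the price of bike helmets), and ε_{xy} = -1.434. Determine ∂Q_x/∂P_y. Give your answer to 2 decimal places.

-774.77

ε = (∂Q_x/∂P_y)·(P_y/Q_x) ⇒ ∂Q_x/∂P_y = ε·Q_x/P_y = -1.434 × 1891/3.5 ≈ -774.77.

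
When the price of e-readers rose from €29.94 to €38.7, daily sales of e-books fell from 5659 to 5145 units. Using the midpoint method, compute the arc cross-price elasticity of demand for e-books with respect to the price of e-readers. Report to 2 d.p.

-0.37

ΔQ_A = 5145 − 5659 = -514; ΔP_B = 38.7 − 29.94 = 8.76.
Midpoints: Q̄_A = 5402.0, P̄_B = 34.32.
ε = (ΔQ_A/Q̄_A)/(ΔP_B/P̄_B) = (-514/5402.0)/(8.76/34.32) ≈ -0.37.
ε < 0: e-books and e-readers are complements.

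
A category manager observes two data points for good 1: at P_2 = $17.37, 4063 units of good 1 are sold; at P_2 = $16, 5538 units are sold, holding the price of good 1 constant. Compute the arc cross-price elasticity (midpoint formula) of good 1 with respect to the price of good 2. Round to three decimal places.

-3.742

ΔQ_1 = 5538 − 4063 = 1475; ΔP_2 = 16 − 17.37 = -1.37.
Midpoints: Q̄_1 = 4800.5, P̄_2 = 16.69.
ε = (ΔQ_1/Q̄_1)/(ΔP_2/P̄_2) = (1475/4800.5)/(-1.37/16.69) ≈ -3.742.
ε < 0: good 1 and good 2 are complements.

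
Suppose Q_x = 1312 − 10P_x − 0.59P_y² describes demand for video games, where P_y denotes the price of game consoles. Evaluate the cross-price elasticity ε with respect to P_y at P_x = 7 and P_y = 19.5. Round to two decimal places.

-0.44

At P_x = 7 and P_y = 19.5: Q_x = 1017.653.
∂Q_x/∂P_y = -1.18P_y = -1.18(19.5) = -23.0100.
ε = (∂Q_x/∂P_y)(P_y/Q_x) = -23.0100 × (19.5/1017.653) ≈ -0.44.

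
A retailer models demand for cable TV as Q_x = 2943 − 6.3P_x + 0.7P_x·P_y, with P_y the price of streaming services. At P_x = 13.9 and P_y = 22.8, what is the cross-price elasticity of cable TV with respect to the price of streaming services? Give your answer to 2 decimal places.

0.07

At P_x = 13.9 and P_y = 22.8: Q_x = 3077.274.
∂Q_x/∂P_y = 0.7P_x = 0.7(13.9) = 9.7300.
ε = (∂Q_x/∂P_y)(P_y/Q_x) = 9.7300 × (22.8/3077.274) ≈ 0.07.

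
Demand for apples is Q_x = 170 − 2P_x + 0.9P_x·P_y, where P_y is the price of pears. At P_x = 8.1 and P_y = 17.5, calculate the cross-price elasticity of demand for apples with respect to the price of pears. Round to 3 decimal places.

At P_x = 8.1 and P_y = 17.5: Q_x = 281.375.
∂Q_x/∂P_y = 0.9P_x = 0.9(8.1) = 7.2900.
ε = (∂Q_x/∂P_y)(P_y/Q_x) = 7.2900 × (17.5/281.375) ≈ 0.453.

0.453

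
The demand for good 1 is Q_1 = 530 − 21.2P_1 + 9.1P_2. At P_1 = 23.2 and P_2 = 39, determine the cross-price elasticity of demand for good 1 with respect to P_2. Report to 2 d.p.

At P_1 = 23.2 and P_2 = 39: Q_1 = 393.06.
∂Q_1/∂P_2 = 9.1.
ε = (∂Q_1/∂P_2)(P_2/Q_1) = 9.1 × (39/393.06) ≈ 0.90.

0.90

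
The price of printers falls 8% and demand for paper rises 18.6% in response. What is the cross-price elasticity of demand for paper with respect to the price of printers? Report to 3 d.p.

ε = (%ΔQ of paper) / (%ΔP of printers) = (18.6%) / (-8%) ≈ -2.325.
Negative cross-price elasticity: complements.

-2.325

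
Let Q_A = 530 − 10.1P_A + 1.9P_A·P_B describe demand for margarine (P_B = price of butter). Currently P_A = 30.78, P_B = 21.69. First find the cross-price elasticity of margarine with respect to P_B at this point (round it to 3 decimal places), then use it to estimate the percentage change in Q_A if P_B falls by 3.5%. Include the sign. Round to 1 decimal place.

At P_A = 30.78, P_B = 21.69: Q_A = 1487.597.
∂Q_A/∂P_B = 1.9P_A = 58.4820.
ε = (∂Q_A/∂P_B)(P_B/Q_A) = 58.4820 × 21.69/1487.597 ≈ 0.853.
%ΔQ_A ≈ ε × %ΔP_B = 0.853 × (-3.5%) = -3.0%.

-3.0%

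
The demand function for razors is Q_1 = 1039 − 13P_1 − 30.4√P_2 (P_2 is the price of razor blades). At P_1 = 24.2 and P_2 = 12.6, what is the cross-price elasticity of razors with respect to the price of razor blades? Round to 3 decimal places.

-0.088

At P_1 = 24.2 and P_2 = 12.6: Q_1 = 616.491.
∂Q_1/∂P_2 = -30.4/(2√P_2) = -30.4/(2√12.6) = -4.2821.
ε = (∂Q_1/∂P_2)(P_2/Q_1) = -4.2821 × (12.6/616.491) ≈ -0.088.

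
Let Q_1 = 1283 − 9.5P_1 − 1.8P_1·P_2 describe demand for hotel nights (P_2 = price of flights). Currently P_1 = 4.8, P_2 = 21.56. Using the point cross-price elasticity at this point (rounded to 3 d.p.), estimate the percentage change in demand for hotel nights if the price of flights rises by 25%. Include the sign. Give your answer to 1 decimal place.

-4.4%

At P_1 = 4.8, P_2 = 21.56: Q_1 = 1051.122.
∂Q_1/∂P_2 = -1.8P_1 = -8.6400.
ε = (∂Q_1/∂P_2)(P_2/Q_1) = -8.6400 × 21.56/1051.122 ≈ -0.177.
%ΔQ_1 ≈ ε × %ΔP_2 = -0.177 × (25%) = -4.4%.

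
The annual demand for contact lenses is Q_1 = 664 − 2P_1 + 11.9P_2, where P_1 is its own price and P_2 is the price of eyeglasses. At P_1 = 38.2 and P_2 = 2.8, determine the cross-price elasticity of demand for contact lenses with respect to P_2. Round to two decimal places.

0.05

At P_1 = 38.2 and P_2 = 2.8: Q_1 = 620.92.
∂Q_1/∂P_2 = 11.9.
ε = (∂Q_1/∂P_2)(P_2/Q_1) = 11.9 × (2.8/620.92) ≈ 0.05.
Since ε > 0, contact lenses and eyeglasses are substitutes.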